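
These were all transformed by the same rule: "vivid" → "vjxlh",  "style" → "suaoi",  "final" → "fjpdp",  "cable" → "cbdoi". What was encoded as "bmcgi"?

Letter i (0-indexed) is shifted by i+0, so successive shifts are 0, 1, 2, ….
Undoing it on bmcgi: b−0=b, m−1=l, c−2=a, g−3=d, i−4=e.

blade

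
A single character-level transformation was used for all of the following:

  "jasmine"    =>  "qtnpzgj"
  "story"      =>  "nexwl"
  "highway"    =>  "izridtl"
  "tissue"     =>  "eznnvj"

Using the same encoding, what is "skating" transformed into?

j(9)→q(16) and a(0)→t(19) fit y≡17x+19 (mod 26); the inverse of 17 mod 26 is 23. Each letter's alphabet position (a=0..z=25) is mapped through 17·x+19 mod 26 — an affine cipher.
For skating: s(18)→17·18+19≡13=n; k(10)→17·10+19≡7=h; a(0)→17·0+19≡19=t; t(19)→17·19+19≡4=e; i(8)→17·8+19≡25=z; n(13)→17·13+19≡6=g; g(6)→17·6+19≡17=r (all mod 26).

nhtezgr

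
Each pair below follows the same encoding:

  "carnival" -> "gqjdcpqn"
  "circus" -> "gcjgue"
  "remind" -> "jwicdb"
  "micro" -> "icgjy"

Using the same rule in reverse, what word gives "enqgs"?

slack

c(2)→g(6) and a(0)→q(16) fit y≡21x+16 (mod 26); the inverse of 21 mod 26 is 5. This is an affine cipher: with a=0,…,z=25, each position x becomes (21x+16) mod 26.
Decoding enqgs: e(4)→5·(4−16)≡18=s; n(13)→5·(13−16)≡11=l; q(16)→5·(16−16)≡0=a; g(6)→5·(6−16)≡2=c; s(18)→5·(18−16)≡10=k (all mod 26).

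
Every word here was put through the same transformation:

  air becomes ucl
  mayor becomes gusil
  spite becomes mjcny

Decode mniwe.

stock

Compare letters: a→u is +20, i→c is +20, r→l is +20 — a constant shift. Each letter is shifted forward by 20 in the alphabet (a Caesar shift of +20).
Decoding mniwe: m−20=s, n−20=t, i−20=o, w−20=c, e−20=k.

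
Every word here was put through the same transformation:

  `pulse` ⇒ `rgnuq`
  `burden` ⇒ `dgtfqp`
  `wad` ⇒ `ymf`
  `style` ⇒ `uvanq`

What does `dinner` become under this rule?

fuppqt

The shift depends on letter class: consonant p→r is +2, but vowel u→g is +12. The rule splits by letter class: vowels +12, consonants +2.
On dinner: d(cons)+2=f, i(vowel)+12=u, n(cons)+2=p, n(cons)+2=p, e(vowel)+12=q, r(cons)+2=t.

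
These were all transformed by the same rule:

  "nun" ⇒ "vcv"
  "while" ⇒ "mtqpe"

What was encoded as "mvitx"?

plane

Two steps: reverse the string, then apply a Caesar shift of +8.
Undoing it on mvitx: shift back: m−8=e, v−8=n, i−8=a, t−8=l, x−8=p → enalp; then reverse → plane.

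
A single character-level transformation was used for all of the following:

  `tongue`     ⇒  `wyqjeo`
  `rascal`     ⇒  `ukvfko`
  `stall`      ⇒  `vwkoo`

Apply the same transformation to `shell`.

The shift depends on letter class: consonant t→w is +3, but vowel o→y is +10. Two shifts are in play — +10 for a/e/i/o/u, +3 for every other letter.
On shell: s(cons)+3=v, h(cons)+3=k, e(vowel)+10=o, l(cons)+3=o, l(cons)+3=o.

vkooo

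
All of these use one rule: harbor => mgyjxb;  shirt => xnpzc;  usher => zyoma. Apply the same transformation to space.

xvhkn

In harbor: h→m is +5, a→g is +6, r→y is +7, b→j is +8 — the shift increases by 1 each position. The shift increases by 1 at each position, starting from +5: 5, 6, 7, ….
On space: s+5=x, p+6=v, a+7=h, c+8=k, e+9=n.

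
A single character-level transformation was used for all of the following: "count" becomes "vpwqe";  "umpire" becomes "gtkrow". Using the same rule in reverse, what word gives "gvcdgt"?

The word is reversed, then every letter is shifted forward by 2.
Undoing it on gvcdgt: shift back: g−2=e, v−2=t, c−2=a, d−2=b, g−2=e, t−2=r → etaber; then reverse → rebate.

rebate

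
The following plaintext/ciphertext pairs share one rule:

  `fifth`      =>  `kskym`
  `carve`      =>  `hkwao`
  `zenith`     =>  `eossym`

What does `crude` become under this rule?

hweio

The shift depends on letter class: consonant f→k is +5, but vowel i→s is +10. The rule splits by letter class: vowels +10, consonants +5.
For crude: c(cons)+5=h, r(cons)+5=w, u(vowel)+10=e, d(cons)+5=i, e(vowel)+10=o.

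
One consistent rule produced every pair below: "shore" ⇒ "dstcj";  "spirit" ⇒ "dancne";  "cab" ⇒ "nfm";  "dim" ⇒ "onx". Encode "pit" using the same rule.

ane

Vowels shift forward by 5 and consonants shift forward by 11.
Applying it to pit: p(cons)+11=a, i(vowel)+5=n, t(cons)+11=e.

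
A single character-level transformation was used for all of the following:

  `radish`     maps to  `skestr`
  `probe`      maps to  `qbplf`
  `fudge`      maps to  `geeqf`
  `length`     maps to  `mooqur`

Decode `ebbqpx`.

dragon

Shifts by position in radish: pos 0: r→s (+1), pos 1: a→k (+10), pos 2: d→e (+1), pos 3: i→s (+10) — repeating every 2. The shifts repeat in a cycle of length 2: positions 0,1,… shift by +1, +10, then the pattern repeats.
Undoing it on ebbqpx: e−1=d, b−10=r, b−1=a, q−10=g, p−1=o, x−10=n.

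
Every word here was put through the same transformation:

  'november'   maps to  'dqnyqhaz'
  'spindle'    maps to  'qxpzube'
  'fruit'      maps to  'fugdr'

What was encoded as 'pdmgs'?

guard

The output letters match the input read backwards, each shifted +12: november reversed is rebmevon. Read the word backwards and shift each letter +12.
Decoding pdmgs: shift back: p−12=d, d−12=r, m−12=a, g−12=u, s−12=g → draug; then reverse → guard.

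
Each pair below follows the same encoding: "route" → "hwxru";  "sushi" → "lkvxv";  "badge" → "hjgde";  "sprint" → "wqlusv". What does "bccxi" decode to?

The output letters match the input read backwards, each shifted +3: route reversed is etuor. The word is reversed, then every letter is shifted forward by 3.
Decoding bccxi: shift back: b−3=y, c−3=z, c−3=z, x−3=u, i−3=f → yzzuf; then reverse → fuzzy.

fuzzy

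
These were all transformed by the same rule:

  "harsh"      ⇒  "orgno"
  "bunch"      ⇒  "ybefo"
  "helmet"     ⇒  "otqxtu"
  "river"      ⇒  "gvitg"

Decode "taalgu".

effort

This is an affine cipher: with a=0,…,z=25, each position x becomes (7x+17) mod 26.
Reversing it on taalgu: t(19)→15·(19−17)≡4=e; a(0)→15·(0−17)≡5=f; a(0)→15·(0−17)≡5=f; l(11)→15·(11−17)≡14=o; g(6)→15·(6−17)≡17=r; u(20)→15·(20−17)≡19=t (all mod 26).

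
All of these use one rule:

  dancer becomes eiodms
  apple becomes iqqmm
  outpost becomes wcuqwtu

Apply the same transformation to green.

The shift depends on letter class: consonant d→e is +1, but vowel a→i is +8. The rule splits by letter class: vowels +8, consonants +1.
For green: g(cons)+1=h, r(cons)+1=s, e(vowel)+8=m, e(vowel)+8=m, n(cons)+1=o.

hsmmo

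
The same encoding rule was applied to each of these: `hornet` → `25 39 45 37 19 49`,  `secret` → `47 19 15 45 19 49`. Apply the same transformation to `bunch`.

With a=1..z=26, the number is 2·pos + 9.
For bunch: b=2→13, u=21→51, n=14→37, c=3→15, h=8→25.

13 51 37 15 25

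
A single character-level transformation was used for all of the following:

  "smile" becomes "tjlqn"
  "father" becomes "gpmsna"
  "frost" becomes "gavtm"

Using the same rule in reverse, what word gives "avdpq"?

royal

s(18)→t(19) and m(12)→j(9) fit y≡19x+15 (mod 26); the inverse of 19 mod 26 is 11. Each letter's alphabet position (a=0..z=25) is mapped through 19·x+15 mod 26 — an affine cipher.
Reversing it on avdpq: a(0)→11·(0−15)≡17=r; v(21)→11·(21−15)≡14=o; d(3)→11·(3−15)≡24=y; p(15)→11·(15−15)≡0=a; q(16)→11·(16−15)≡11=l (all mod 26).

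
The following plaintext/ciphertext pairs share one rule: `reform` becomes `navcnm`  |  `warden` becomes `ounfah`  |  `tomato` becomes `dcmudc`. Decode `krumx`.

Treating letters as 0–25, the rule is x ↦ 21x + 20 (mod 26).
Undoing it on krumx: k(10)→5·(10−20)≡2=c; r(17)→5·(17−20)≡11=l; u(20)→5·(20−20)≡0=a; m(12)→5·(12−20)≡12=m; x(23)→5·(23−20)≡15=p (all mod 26).

clamp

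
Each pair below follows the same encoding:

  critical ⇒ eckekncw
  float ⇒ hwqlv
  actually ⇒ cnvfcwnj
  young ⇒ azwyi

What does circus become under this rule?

Shifts by position in critical: pos 0: c→e (+2), pos 1: r→c (+11), pos 2: i→k (+2), pos 3: t→e (+11) — repeating every 2. It's a Vigenère-style cipher with numeric key [2,11]: position i shifts by key[i mod 2].
For circus: c+2=e, i+11=t, r+2=t, c+11=n, u+2=w, s+11=d.

ettnwd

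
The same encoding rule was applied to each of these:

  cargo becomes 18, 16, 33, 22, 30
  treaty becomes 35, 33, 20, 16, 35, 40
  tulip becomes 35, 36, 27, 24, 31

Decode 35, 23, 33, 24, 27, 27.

c is letter #3 and maps to 18: an offset of 15. The number is (letter's place in the alphabet, a=1) + 15.
Undoing it on 35, 23, 33, 24, 27, 27: 35→(35−15)÷1=20=t, 23→(23−15)÷1=8=h, 33→(33−15)÷1=18=r, 24→(24−15)÷1=9=i, 27→(27−15)÷1=12=l, 27→(27−15)÷1=12=l.

thrill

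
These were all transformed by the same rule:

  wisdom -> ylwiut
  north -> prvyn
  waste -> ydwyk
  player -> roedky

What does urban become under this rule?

wufft

In wisdom: w→y is +2, i→l is +3, s→w is +4, d→i is +5 — the shift increases by 1 each position. Letter i (0-indexed) is shifted by i+2, so successive shifts are 2, 3, 4, ….
On urban: u+2=w, r+3=u, b+4=f, a+5=f, n+6=t.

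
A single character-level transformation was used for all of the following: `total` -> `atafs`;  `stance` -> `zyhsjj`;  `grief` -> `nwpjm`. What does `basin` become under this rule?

ifznu

Shifts by position in total: pos 0: t→a (+7), pos 1: o→t (+5), pos 2: t→a (+7), pos 3: a→f (+5) — repeating every 2. A repeating key of period 2 is used — shifts +7, +5 over and over.
Applying it to basin: b+7=i, a+5=f, s+7=z, i+5=n, n+7=u.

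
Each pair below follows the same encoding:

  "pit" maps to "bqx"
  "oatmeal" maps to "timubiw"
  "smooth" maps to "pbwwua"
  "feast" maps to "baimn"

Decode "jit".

lab

The output letters match the input read backwards, each shifted +8: pit reversed is tip. The word is reversed, then every letter is shifted forward by 8.
Decoding jit: shift back: j−8=b, i−8=a, t−8=l → bal; then reverse → lab.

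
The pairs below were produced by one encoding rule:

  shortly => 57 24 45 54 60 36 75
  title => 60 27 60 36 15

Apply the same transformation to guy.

21 63 75

With a=1..z=26, the number is 3·pos.
Applying it to guy: g=7→21, u=21→63, y=25→75.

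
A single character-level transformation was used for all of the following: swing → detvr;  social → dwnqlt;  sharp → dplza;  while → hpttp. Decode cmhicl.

A repeating key of period 2 is used — shifts +11, +8 over and over.
Decoding cmhicl: c−11=r, m−8=e, h−11=w, i−8=a, c−11=r, l−8=d.

reward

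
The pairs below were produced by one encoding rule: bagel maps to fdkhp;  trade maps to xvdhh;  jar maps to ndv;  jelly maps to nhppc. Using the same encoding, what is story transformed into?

wxrvc

The shift depends on letter class: consonant b→f is +4, but vowel a→d is +3. The rule splits by letter class: vowels +3, consonants +4.
On story: s(cons)+4=w, t(cons)+4=x, o(vowel)+3=r, r(cons)+4=v, y(cons)+4=c.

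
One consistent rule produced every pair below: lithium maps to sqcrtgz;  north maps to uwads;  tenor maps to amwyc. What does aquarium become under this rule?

In lithium: l→s is +7, i→q is +8, t→c is +9, h→r is +10 — the shift increases by 1 each position. Each letter shifts forward by (position + 7), i.e. 7, 8, 9, … — the shift grows by one for each successive letter.
For aquarium: a+7=h, q+8=y, u+9=d, a+10=k, r+11=c, i+12=u, u+13=h, m+14=a.

hydkcuha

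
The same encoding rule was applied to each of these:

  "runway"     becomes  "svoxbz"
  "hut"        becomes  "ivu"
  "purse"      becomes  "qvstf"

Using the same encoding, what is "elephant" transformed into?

Compare letters: r→s is +1, u→v is +1, n→o is +1 — a constant shift. This is a Caesar cipher with shift 1.
Applying it to elephant: e+1=f, l+1=m, e+1=f, p+1=q, h+1=i, a+1=b, n+1=o, t+1=u.

fmfqibou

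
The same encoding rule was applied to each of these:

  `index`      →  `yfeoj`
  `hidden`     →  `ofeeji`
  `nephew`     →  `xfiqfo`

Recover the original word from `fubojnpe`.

dominate

The word is reversed, then every letter is shifted forward by 1.
Undoing it on fubojnpe: shift back: f−1=e, u−1=t, b−1=a, o−1=n, j−1=i, n−1=m, p−1=o, e−1=d → etanimod; then reverse → dominate.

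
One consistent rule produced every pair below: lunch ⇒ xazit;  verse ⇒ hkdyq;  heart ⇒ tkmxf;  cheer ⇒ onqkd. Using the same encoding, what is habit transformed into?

Shifts by position in lunch: pos 0: l→x (+12), pos 1: u→a (+6), pos 2: n→z (+12), pos 3: c→i (+6) — repeating every 2. The shifts repeat in a cycle of length 2: positions 0,1,… shift by +12, +6, then the pattern repeats.
For habit: h+12=t, a+6=g, b+12=n, i+6=o, t+12=f.

tgnof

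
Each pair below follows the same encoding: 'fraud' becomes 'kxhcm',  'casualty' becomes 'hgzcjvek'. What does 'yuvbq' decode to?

In fraud: f→k is +5, r→x is +6, a→h is +7, u→c is +8 — the shift increases by 1 each position. Each letter shifts forward by (position + 5), i.e. 5, 6, 7, … — the shift grows by one for each successive letter.
Undoing it on yuvbq: y−5=t, u−6=o, v−7=o, b−8=t, q−9=h.

tooth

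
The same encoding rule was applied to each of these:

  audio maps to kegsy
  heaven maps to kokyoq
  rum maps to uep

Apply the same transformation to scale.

vfkoo

The shift depends on letter class: consonant d→g is +3, but vowel a→k is +10. The rule splits by letter class: vowels +10, consonants +3.
For scale: s(cons)+3=v, c(cons)+3=f, a(vowel)+10=k, l(cons)+3=o, e(vowel)+10=o.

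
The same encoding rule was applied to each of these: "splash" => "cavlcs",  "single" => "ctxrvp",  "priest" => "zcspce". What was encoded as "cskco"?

Shifts by position in splash: pos 0: s→c (+10), pos 1: p→a (+11), pos 2: l→v (+10), pos 3: a→l (+11) — repeating every 2. It's a Vigenère-style cipher with numeric key [10,11]: position i shifts by key[i mod 2].
Decoding cskco: c−10=s, s−11=h, k−10=a, c−11=r, o−10=e.

share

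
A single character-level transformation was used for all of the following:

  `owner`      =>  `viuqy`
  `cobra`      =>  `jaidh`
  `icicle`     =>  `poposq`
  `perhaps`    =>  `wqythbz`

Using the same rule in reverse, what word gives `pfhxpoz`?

italics

Shifts by position in owner: pos 0: o→v (+7), pos 1: w→i (+12), pos 2: n→u (+7), pos 3: e→q (+12) — repeating every 2. The shifts repeat in a cycle of length 2: positions 0,1,… shift by +7, +12, then the pattern repeats.
Undoing it on pfhxpoz: p−7=i, f−12=t, h−7=a, x−12=l, p−7=i, o−12=c, z−7=s.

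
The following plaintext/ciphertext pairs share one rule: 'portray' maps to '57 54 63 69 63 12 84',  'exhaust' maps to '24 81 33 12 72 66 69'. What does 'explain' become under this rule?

p(#16)→57 and o(#15)→54: differences scale by 3, so n = 3·pos + 9. Each letter becomes 3×(its alphabet position, a=1..z=26) + 9.
Applying it to explain: e=5→24, x=24→81, p=16→57, l=12→45, a=1→12, i=9→36, n=14→51.

24 81 57 45 12 36 51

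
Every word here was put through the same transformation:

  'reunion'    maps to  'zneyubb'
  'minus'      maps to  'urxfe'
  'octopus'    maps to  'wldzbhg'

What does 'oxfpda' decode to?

govern

In reunion: r→z is +8, e→n is +9, u→e is +10, n→y is +11 — the shift increases by 1 each position. Each letter shifts forward by (position + 8), i.e. 8, 9, 10, … — the shift grows by one for each successive letter.
Reversing it on oxfpda: o−8=g, x−9=o, f−10=v, p−11=e, d−12=r, a−13=n.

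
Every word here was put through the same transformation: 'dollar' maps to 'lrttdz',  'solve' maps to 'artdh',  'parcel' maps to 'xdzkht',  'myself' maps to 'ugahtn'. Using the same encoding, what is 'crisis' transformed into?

kzlala

The shift depends on letter class: consonant d→l is +8, but vowel o→r is +3. Vowels shift forward by 3 and consonants shift forward by 8.
For crisis: c(cons)+8=k, r(cons)+8=z, i(vowel)+3=l, s(cons)+8=a, i(vowel)+3=l, s(cons)+8=a.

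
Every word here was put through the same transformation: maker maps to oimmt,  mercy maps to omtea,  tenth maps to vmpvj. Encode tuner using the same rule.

The rule splits by letter class: vowels +8, consonants +2.
For tuner: t(cons)+2=v, u(vowel)+8=c, n(cons)+2=p, e(vowel)+8=m, r(cons)+2=t.

vcpmt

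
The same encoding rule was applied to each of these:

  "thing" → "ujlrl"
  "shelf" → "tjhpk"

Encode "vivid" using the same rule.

wkymi

In thing: t→u is +1, h→j is +2, i→l is +3, n→r is +4 — the shift increases by 1 each position. Each letter shifts forward by (position + 1), i.e. 1, 2, 3, … — the shift grows by one for each successive letter.
Applying it to vivid: v+1=w, i+2=k, v+3=y, i+4=m, d+5=i.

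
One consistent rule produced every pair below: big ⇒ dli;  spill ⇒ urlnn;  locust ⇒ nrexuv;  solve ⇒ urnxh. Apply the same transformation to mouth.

The shift depends on letter class: consonant b→d is +2, but vowel i→l is +3. Vowels shift forward by 3 and consonants shift forward by 2.
On mouth: m(cons)+2=o, o(vowel)+3=r, u(vowel)+3=x, t(cons)+2=v, h(cons)+2=j.

orxvj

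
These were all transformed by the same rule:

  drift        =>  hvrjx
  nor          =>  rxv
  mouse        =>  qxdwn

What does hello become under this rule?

lnppx

The shift depends on letter class: consonant d→h is +4, but vowel i→r is +9. Vowels shift forward by 9 and consonants shift forward by 4.
Applying it to hello: h(cons)+4=l, e(vowel)+9=n, l(cons)+4=p, l(cons)+4=p, o(vowel)+9=x.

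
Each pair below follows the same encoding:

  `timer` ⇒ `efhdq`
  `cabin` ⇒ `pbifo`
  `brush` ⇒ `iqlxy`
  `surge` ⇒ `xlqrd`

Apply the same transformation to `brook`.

iqvvt

Each letter's alphabet position (a=0..z=25) is mapped through 7·x+1 mod 26 — an affine cipher.
For brook: b(1)→7·1+1≡8=i; r(17)→7·17+1≡16=q; o(14)→7·14+1≡21=v; o(14)→7·14+1≡21=v; k(10)→7·10+1≡19=t (all mod 26).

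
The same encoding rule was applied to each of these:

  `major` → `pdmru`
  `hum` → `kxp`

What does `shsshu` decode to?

pepper

Compare letters: m→p is +3, a→d is +3, j→m is +3 — a constant shift. Each letter is shifted forward by 3 in the alphabet (a Caesar shift of +3).
Undoing it on shsshu: s−3=p, h−3=e, s−3=p, s−3=p, h−3=e, u−3=r.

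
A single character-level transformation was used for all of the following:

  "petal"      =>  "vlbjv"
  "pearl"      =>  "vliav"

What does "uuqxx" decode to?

In petal: p→v is +6, e→l is +7, t→b is +8, a→j is +9 — the shift increases by 1 each position. Letter i (0-indexed) is shifted by i+6, so successive shifts are 6, 7, 8, ….
Undoing it on uuqxx: u−6=o, u−7=n, q−8=i, x−9=o, x−10=n.

onion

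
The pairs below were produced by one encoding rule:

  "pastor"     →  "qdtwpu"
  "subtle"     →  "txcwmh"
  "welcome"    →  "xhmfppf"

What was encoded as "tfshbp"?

scream

It's a Vigenère-style cipher with numeric key [1,3]: position i shifts by key[i mod 2].
Decoding tfshbp: t−1=s, f−3=c, s−1=r, h−3=e, b−1=a, p−3=m.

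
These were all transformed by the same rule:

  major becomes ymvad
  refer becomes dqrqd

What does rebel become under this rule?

Compare letters: m→y is +12, a→m is +12, j→v is +12 — a constant shift. It's a constant shift of +12 (ROT12).
Applying it to rebel: r+12=d, e+12=q, b+12=n, e+12=q, l+12=x.

dqnqx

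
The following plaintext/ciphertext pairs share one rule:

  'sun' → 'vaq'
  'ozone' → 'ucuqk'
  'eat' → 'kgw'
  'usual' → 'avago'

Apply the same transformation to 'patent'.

The shift depends on letter class: consonant s→v is +3, but vowel u→a is +6. The rule splits by letter class: vowels +6, consonants +3.
On patent: p(cons)+3=s, a(vowel)+6=g, t(cons)+3=w, e(vowel)+6=k, n(cons)+3=q, t(cons)+3=w.

sgwkqw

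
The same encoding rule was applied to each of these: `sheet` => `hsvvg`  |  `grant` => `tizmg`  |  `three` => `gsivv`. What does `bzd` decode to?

Each pair mirrors across the alphabet (s↔h, h↔s, e↔v): positions sum to 25. Letters are reflected about the middle of the alphabet (position → 25−position): Atbash.
Reversing it on bzd: b↔y, z↔a, d↔w.

yaw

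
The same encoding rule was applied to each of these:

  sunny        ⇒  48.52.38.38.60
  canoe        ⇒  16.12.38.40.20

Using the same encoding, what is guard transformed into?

s(#19)→48 and u(#21)→52: differences scale by 2, so n = 2·pos + 10. Each letter becomes 2×(its alphabet position, a=1..z=26) + 10.
On guard: g=7→24, u=21→52, a=1→12, r=18→46, d=4→18.

24.52.12.46.18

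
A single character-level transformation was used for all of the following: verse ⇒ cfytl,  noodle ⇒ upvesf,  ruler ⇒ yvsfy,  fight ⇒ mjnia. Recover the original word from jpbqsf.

couple

The shifts repeat in a cycle of length 2: positions 0,1,… shift by +7, +1, then the pattern repeats.
Reversing it on jpbqsf: j−7=c, p−1=o, b−7=u, q−1=p, s−7=l, f−1=e.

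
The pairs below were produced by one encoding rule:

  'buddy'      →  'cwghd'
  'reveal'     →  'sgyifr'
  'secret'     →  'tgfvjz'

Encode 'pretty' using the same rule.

In buddy: b→c is +1, u→w is +2, d→g is +3, d→h is +4 — the shift increases by 1 each position. The shift increases by 1 at each position, starting from +1: 1, 2, 3, ….
On pretty: p+1=q, r+2=t, e+3=h, t+4=x, t+5=y, y+6=e.

qthxye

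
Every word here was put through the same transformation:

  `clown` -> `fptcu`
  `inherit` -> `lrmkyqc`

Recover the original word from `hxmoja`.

In clown: c→f is +3, l→p is +4, o→t is +5, w→c is +6 — the shift increases by 1 each position. Letter i (0-indexed) is shifted by i+3, so successive shifts are 3, 4, 5, ….
Undoing it on hxmoja: h−3=e, x−4=t, m−5=h, o−6=i, j−7=c, a−8=s.

ethics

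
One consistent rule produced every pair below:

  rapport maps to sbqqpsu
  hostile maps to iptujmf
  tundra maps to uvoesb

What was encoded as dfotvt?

census

Compare letters: r→s is +1, a→b is +1, p→q is +1 — a constant shift. Each letter is shifted forward by 1 in the alphabet (a Caesar shift of +1).
Decoding dfotvt: d−1=c, f−1=e, o−1=n, t−1=s, v−1=u, t−1=s.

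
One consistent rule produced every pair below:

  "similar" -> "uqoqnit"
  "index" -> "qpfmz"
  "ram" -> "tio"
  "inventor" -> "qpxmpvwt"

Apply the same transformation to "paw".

riy

The shift depends on letter class: consonant s→u is +2, but vowel i→q is +8. Vowels shift forward by 8 and consonants shift forward by 2.
For paw: p(cons)+2=r, a(vowel)+8=i, w(cons)+2=y.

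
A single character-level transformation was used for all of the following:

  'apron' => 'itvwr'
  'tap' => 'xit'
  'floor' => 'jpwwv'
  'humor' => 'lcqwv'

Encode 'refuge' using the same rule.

vmjckm

The shift depends on letter class: consonant p→t is +4, but vowel a→i is +8. The rule splits by letter class: vowels +8, consonants +4.
On refuge: r(cons)+4=v, e(vowel)+8=m, f(cons)+4=j, u(vowel)+8=c, g(cons)+4=k, e(vowel)+8=m.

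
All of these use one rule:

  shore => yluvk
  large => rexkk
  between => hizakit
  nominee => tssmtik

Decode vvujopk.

Shifts by position in shore: pos 0: s→y (+6), pos 1: h→l (+4), pos 2: o→u (+6), pos 3: r→v (+4) — repeating every 2. It's a Vigenère-style cipher with numeric key [6,4]: position i shifts by key[i mod 2].
Reversing it on vvujopk: v−6=p, v−4=r, u−6=o, j−4=f, o−6=i, p−4=l, k−6=e.

profile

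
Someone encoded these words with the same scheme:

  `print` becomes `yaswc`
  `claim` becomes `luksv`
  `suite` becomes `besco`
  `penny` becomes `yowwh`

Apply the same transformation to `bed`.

kom

The shift depends on letter class: consonant p→y is +9, but vowel i→s is +10. The rule splits by letter class: vowels +10, consonants +9.
On bed: b(cons)+9=k, e(vowel)+10=o, d(cons)+9=m.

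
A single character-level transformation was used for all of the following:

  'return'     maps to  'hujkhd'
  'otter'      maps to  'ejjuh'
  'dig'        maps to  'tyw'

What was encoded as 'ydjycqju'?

intimate

Compare letters: r→h is +16, e→u is +16, t→j is +16 — a constant shift. It's a constant shift of +16 (ROT16).
Undoing it on ydjycqju: y−16=i, d−16=n, j−16=t, y−16=i, c−16=m, q−16=a, j−16=t, u−16=e.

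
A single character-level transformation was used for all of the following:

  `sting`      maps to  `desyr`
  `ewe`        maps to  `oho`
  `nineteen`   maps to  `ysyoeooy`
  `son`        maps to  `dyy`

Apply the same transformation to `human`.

sexky

The shift depends on letter class: consonant s→d is +11, but vowel i→s is +10. Two shifts are in play — +10 for a/e/i/o/u, +11 for every other letter.
On human: h(cons)+11=s, u(vowel)+10=e, m(cons)+11=x, a(vowel)+10=k, n(cons)+11=y.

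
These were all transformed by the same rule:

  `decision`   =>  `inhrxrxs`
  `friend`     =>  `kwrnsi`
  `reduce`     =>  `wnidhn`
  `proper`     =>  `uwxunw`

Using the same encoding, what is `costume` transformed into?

Vowels shift forward by 9 and consonants shift forward by 5.
For costume: c(cons)+5=h, o(vowel)+9=x, s(cons)+5=x, t(cons)+5=y, u(vowel)+9=d, m(cons)+5=r, e(vowel)+9=n.

hxxydrn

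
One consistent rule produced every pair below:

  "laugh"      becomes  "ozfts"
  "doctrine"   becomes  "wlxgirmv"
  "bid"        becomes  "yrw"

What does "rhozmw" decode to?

This is the alphabet-reversal cipher (Atbash): a becomes z, b becomes y, etc.
Reversing it on rhozmw: r↔i, h↔s, o↔l, z↔a, m↔n, w↔d.

island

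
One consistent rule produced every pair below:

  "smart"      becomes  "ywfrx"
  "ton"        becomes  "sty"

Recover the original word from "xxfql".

The output letters match the input read backwards, each shifted +5: smart reversed is trams. Two steps: reverse the string, then apply a Caesar shift of +5.
Undoing it on xxfql: shift back: x−5=s, x−5=s, f−5=a, q−5=l, l−5=g → ssalg; then reverse → glass.

glass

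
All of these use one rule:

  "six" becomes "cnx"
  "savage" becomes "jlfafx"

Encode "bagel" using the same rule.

qjlfg

The output letters match the input read backwards, each shifted +5: six reversed is xis. The word is reversed, then every letter is shifted forward by 5.
Applying it to bagel: reverse → legab; then shift: l+5=q, e+5=j, g+5=l, a+5=f, b+5=g.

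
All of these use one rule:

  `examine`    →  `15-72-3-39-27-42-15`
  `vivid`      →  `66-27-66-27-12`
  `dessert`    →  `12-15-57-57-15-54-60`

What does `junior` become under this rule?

Each letter becomes 3×(its alphabet position, a=1..z=26).
On junior: j=10→30, u=21→63, n=14→42, i=9→27, o=15→45, r=18→54.

30-63-42-27-45-54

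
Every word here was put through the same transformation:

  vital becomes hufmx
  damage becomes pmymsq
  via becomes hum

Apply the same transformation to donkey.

pazwqk

Compare letters: v→h is +12, i→u is +12, t→f is +12 — a constant shift. Each letter is shifted forward by 12 in the alphabet (a Caesar shift of +12).
For donkey: d+12=p, o+12=a, n+12=z, k+12=w, e+12=q, y+12=k.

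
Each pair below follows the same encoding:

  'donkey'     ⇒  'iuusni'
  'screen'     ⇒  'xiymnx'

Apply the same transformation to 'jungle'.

The shift increases by 1 at each position, starting from +5: 5, 6, 7, ….
On jungle: j+5=o, u+6=a, n+7=u, g+8=o, l+9=u, e+10=o.

oauouo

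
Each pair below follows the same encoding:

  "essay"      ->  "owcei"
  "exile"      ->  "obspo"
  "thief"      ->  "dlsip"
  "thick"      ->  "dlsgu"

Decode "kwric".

Shifts by position in essay: pos 0: e→o (+10), pos 1: s→w (+4), pos 2: s→c (+10), pos 3: a→e (+4) — repeating every 2. It's a Vigenère-style cipher with numeric key [10,4]: position i shifts by key[i mod 2].
Undoing it on kwric: k−10=a, w−4=s, r−10=h, i−4=e, c−10=s.

ashes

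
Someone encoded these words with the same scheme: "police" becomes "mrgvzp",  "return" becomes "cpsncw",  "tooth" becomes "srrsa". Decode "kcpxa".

fresh

p(15)→m(12) and o(14)→r(17) fit y≡21x+9 (mod 26); the inverse of 21 mod 26 is 5. Each letter's alphabet position (a=0..z=25) is mapped through 21·x+9 mod 26 — an affine cipher.
Reversing it on kcpxa: k(10)→5·(10−9)≡5=f; c(2)→5·(2−9)≡17=r; p(15)→5·(15−9)≡4=e; x(23)→5·(23−9)≡18=s; a(0)→5·(0−9)≡7=h (all mod 26).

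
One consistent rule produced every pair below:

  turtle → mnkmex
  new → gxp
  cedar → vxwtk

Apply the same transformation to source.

Compare letters: t→m is +19, u→n is +19, r→k is +19 — a constant shift. Every letter moves 19 places later in the alphabet, wrapping around z→a.
On source: s+19=l, o+19=h, u+19=n, r+19=k, c+19=v, e+19=x.

lhnkvx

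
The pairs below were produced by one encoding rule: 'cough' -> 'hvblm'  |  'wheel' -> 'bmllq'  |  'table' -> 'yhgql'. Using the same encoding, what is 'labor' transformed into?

The shift depends on letter class: consonant c→h is +5, but vowel o→v is +7. Vowels shift forward by 7 and consonants shift forward by 5.
Applying it to labor: l(cons)+5=q, a(vowel)+7=h, b(cons)+5=g, o(vowel)+7=v, r(cons)+5=w.

qhgvw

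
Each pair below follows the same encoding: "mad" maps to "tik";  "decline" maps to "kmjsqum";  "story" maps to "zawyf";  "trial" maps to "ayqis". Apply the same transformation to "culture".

The shift depends on letter class: consonant m→t is +7, but vowel a→i is +8. Vowels shift forward by 8 and consonants shift forward by 7.
For culture: c(cons)+7=j, u(vowel)+8=c, l(cons)+7=s, t(cons)+7=a, u(vowel)+8=c, r(cons)+7=y, e(vowel)+8=m.

jcsacym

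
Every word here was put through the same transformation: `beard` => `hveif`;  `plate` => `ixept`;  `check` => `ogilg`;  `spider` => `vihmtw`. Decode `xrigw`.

Read the word backwards and shift each letter +4.
Decoding xrigw: shift back: x−4=t, r−4=n, i−4=e, g−4=c, w−4=s → tnecs; then reverse → scent.

scent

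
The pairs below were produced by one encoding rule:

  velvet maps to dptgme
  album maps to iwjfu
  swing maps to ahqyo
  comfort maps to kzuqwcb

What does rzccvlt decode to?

journal

Shifts by position in velvet: pos 0: v→d (+8), pos 1: e→p (+11), pos 2: l→t (+8), pos 3: v→g (+11) — repeating every 2. It's a Vigenère-style cipher with numeric key [8,11]: position i shifts by key[i mod 2].
Decoding rzccvlt: r−8=j, z−11=o, c−8=u, c−11=r, v−8=n, l−11=a, t−8=l.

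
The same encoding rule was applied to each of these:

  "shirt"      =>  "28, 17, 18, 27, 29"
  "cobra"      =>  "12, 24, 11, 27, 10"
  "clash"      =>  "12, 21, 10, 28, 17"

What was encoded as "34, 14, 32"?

yew

s is letter #19 and maps to 28: an offset of 9. Letters become their 1-based position plus 9 (so a→10, b→11, …).
Reversing it on 34, 14, 32: 34→(34−9)÷1=25=y, 14→(14−9)÷1=5=e, 32→(32−9)÷1=23=w.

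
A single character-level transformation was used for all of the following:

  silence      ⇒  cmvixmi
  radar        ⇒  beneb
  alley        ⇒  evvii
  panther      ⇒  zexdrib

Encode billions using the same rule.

lmvvmsxc

The shift depends on letter class: consonant s→c is +10, but vowel i→m is +4. Vowels shift forward by 4 and consonants shift forward by 10.
Applying it to billions: b(cons)+10=l, i(vowel)+4=m, l(cons)+10=v, l(cons)+10=v, i(vowel)+4=m, o(vowel)+4=s, n(cons)+10=x, s(cons)+10=c.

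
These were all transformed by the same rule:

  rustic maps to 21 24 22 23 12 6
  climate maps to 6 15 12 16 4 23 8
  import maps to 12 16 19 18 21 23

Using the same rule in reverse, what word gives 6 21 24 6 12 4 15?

crucial

Letters become their 1-based position plus 3 (so a→4, b→5, …).
Reversing it on 6 21 24 6 12 4 15: 6→(6−3)÷1=3=c, 21→(21−3)÷1=18=r, 24→(24−3)÷1=21=u, 6→(6−3)÷1=3=c, 12→(12−3)÷1=9=i, 4→(4−3)÷1=1=a, 15→(15−3)÷1=12=l.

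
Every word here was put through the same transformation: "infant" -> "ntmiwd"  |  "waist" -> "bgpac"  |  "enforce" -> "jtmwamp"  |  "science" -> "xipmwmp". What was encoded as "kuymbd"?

forest

In infant: i→n is +5, n→t is +6, f→m is +7, a→i is +8 — the shift increases by 1 each position. Each letter shifts forward by (position + 5), i.e. 5, 6, 7, … — the shift grows by one for each successive letter.
Undoing it on kuymbd: k−5=f, u−6=o, y−7=r, m−8=e, b−9=s, d−10=t.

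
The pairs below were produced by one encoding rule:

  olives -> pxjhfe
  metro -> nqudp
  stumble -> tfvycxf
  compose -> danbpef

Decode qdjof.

The shifts repeat in a cycle of length 2: positions 0,1,… shift by +1, +12, then the pattern repeats.
Undoing it on qdjof: q−1=p, d−12=r, j−1=i, o−12=c, f−1=e.

price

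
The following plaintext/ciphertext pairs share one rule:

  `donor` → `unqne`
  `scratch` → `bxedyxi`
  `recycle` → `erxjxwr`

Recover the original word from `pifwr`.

while

d(3)→u(20) and o(14)→n(13) fit y≡23x+3 (mod 26); the inverse of 23 mod 26 is 17. Treating letters as 0–25, the rule is x ↦ 23x + 3 (mod 26).
Undoing it on pifwr: p(15)→17·(15−3)≡22=w; i(8)→17·(8−3)≡7=h; f(5)→17·(5−3)≡8=i; w(22)→17·(22−3)≡11=l; r(17)→17·(17−3)≡4=e (all mod 26).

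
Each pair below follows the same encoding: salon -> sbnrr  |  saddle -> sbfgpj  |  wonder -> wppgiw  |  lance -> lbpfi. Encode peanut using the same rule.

In salon: s→s is +0, a→b is +1, l→n is +2, o→r is +3 — the shift increases by 1 each position. Letter i (0-indexed) is shifted by i+0, so successive shifts are 0, 1, 2, ….
For peanut: p+0=p, e+1=f, a+2=c, n+3=q, u+4=y, t+5=y.

pfcqyy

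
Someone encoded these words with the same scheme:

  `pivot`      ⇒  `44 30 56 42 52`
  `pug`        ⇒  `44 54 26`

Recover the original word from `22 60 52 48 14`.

extra

p(#16)→44 and i(#9)→30: differences scale by 2, so n = 2·pos + 12. Each letter becomes 2×(its alphabet position, a=1..z=26) + 12.
Reversing it on 22 60 52 48 14: 22→(22−12)÷2=5=e, 60→(60−12)÷2=24=x, 52→(52−12)÷2=20=t, 48→(48−12)÷2=18=r, 14→(14−12)÷2=1=a.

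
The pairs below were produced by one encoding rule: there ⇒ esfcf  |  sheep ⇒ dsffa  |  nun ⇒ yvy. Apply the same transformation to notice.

ypejnf

The shift depends on letter class: consonant t→e is +11, but vowel e→f is +1. Two shifts are in play — +1 for a/e/i/o/u, +11 for every other letter.
Applying it to notice: n(cons)+11=y, o(vowel)+1=p, t(cons)+11=e, i(vowel)+1=j, c(cons)+11=n, e(vowel)+1=f.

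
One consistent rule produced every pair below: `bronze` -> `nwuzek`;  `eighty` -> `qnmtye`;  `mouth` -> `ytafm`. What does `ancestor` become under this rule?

msiqxzaw

Shifts by position in bronze: pos 0: b→n (+12), pos 1: r→w (+5), pos 2: o→u (+6), pos 3: n→z (+12), pos 4: z→e (+5), pos 5: e→k (+6) — repeating every 3. The shifts repeat in a cycle of length 3: positions 0,1,… shift by +12, +5, +6, then the pattern repeats.
On ancestor: a+12=m, n+5=s, c+6=i, e+12=q, s+5=x, t+6=z, o+12=a, r+5=w.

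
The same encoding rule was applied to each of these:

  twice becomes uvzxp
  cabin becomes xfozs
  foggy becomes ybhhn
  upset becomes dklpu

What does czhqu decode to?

right

t(19)→u(20) and w(22)→v(21) fit y≡9x+5 (mod 26); the inverse of 9 mod 26 is 3. This is an affine cipher: with a=0,…,z=25, each position x becomes (9x+5) mod 26.
Decoding czhqu: c(2)→3·(2−5)≡17=r; z(25)→3·(25−5)≡8=i; h(7)→3·(7−5)≡6=g; q(16)→3·(16−5)≡7=h; u(20)→3·(20−5)≡19=t (all mod 26).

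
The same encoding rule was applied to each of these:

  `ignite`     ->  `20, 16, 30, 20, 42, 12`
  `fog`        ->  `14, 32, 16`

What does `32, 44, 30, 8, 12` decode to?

ounce

i(#9)→20 and g(#7)→16: differences scale by 2, so n = 2·pos + 2. With a=1..z=26, the number is 2·pos + 2.
Decoding 32, 44, 30, 8, 12: 32→(32−2)÷2=15=o, 44→(44−2)÷2=21=u, 30→(30−2)÷2=14=n, 8→(8−2)÷2=3=c, 12→(12−2)÷2=5=e.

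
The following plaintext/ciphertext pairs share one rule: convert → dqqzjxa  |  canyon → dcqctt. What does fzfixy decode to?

In convert: c→d is +1, o→q is +2, n→q is +3, v→z is +4 — the shift increases by 1 each position. The shift increases by 1 at each position, starting from +1: 1, 2, 3, ….
Reversing it on fzfixy: f−1=e, z−2=x, f−3=c, i−4=e, x−5=s, y−6=s.

excess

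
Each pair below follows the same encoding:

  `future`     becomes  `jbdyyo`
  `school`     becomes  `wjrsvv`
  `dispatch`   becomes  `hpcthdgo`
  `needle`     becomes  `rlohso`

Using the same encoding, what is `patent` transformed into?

thdiud

A repeating key of period 3 is used — shifts +4, +7, +10 over and over.
Applying it to patent: p+4=t, a+7=h, t+10=d, e+4=i, n+7=u, t+10=d.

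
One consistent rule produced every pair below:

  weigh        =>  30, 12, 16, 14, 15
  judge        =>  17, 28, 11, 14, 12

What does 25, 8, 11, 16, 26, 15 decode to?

w is letter #23 and maps to 30: an offset of 7. Letters become their 1-based position plus 7 (so a→8, b→9, …).
Decoding 25, 8, 11, 16, 26, 15: 25→(25−7)÷1=18=r, 8→(8−7)÷1=1=a, 11→(11−7)÷1=4=d, 16→(16−7)÷1=9=i, 26→(26−7)÷1=19=s, 15→(15−7)÷1=8=h.

radish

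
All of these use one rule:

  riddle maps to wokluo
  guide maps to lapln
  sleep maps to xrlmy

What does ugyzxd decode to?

parrot

In riddle: r→w is +5, i→o is +6, d→k is +7, d→l is +8 — the shift increases by 1 each position. Each letter shifts forward by (position + 5), i.e. 5, 6, 7, … — the shift grows by one for each successive letter.
Reversing it on ugyzxd: u−5=p, g−6=a, y−7=r, z−8=r, x−9=o, d−10=t.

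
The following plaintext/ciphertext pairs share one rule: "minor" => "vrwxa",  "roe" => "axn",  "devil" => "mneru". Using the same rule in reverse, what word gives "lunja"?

clear

Compare letters: m→v is +9, i→r is +9, n→w is +9 — a constant shift. This is a Caesar cipher with shift 9.
Decoding lunja: l−9=c, u−9=l, n−9=e, j−9=a, a−9=r.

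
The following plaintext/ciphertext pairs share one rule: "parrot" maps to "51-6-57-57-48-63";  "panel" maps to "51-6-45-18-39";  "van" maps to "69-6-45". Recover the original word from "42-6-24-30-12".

The formula is n = 3×(alphabet index, a=1) + 3.
Undoing it on 42-6-24-30-12: 42→(42−3)÷3=13=m, 6→(6−3)÷3=1=a, 24→(24−3)÷3=7=g, 30→(30−3)÷3=9=i, 12→(12−3)÷3=3=c.

magic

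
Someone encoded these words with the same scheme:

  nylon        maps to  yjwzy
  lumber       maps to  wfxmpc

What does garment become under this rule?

rlcxpye

Compare letters: n→y is +11, y→j is +11, l→w is +11 — a constant shift. It's a constant shift of +11 (ROT11).
Applying it to garment: g+11=r, a+11=l, r+11=c, m+11=x, e+11=p, n+11=y, t+11=e.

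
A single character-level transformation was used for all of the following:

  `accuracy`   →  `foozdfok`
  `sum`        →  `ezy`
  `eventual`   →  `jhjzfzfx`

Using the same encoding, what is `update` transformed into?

The shift depends on letter class: consonant c→o is +12, but vowel a→f is +5. The rule splits by letter class: vowels +5, consonants +12.
Applying it to update: u(vowel)+5=z, p(cons)+12=b, d(cons)+12=p, a(vowel)+5=f, t(cons)+12=f, e(vowel)+5=j.

zbpffj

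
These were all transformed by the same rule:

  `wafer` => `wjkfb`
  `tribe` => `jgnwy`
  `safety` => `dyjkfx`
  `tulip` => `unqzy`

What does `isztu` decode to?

pound

The output letters match the input read backwards, each shifted +5: wafer reversed is refaw. Two steps: reverse the string, then apply a Caesar shift of +5.
Decoding isztu: shift back: i−5=d, s−5=n, z−5=u, t−5=o, u−5=p → dnuop; then reverse → pound.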